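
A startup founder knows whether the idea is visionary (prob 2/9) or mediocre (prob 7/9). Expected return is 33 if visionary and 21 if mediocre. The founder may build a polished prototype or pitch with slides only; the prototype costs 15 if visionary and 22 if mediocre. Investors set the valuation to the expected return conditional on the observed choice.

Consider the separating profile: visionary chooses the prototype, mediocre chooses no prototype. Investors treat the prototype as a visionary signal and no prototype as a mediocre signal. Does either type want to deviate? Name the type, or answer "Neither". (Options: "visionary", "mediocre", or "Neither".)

The prototype pays 33; no prototype pays 21.
visionary: assigned the prototype, nets 33 − 15 = 18; deviating to no prototype nets 21.
mediocre: assigned no prototype, nets 21; deviating to the prototype nets 33 − 22 = 11.
The visionary type gains 3 by deviating.

visionary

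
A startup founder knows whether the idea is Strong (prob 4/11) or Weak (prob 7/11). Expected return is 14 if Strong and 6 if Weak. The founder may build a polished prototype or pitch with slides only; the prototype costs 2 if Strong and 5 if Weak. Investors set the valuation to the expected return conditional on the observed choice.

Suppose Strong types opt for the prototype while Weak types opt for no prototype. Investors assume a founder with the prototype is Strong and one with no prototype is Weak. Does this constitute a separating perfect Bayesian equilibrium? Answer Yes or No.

Under these beliefs, the prototype earns valuation 14 and no prototype earns valuation 6.
Strong: the prototype nets 14 − 2 = 12; no prototype nets 6. Strong prefers the prototype.
Weak: the prototype nets 14 − 5 = 9; no prototype nets 6. Weak would deviate to the prototype.
Weak has a profitable deviation, so the profile is not an equilibrium.

No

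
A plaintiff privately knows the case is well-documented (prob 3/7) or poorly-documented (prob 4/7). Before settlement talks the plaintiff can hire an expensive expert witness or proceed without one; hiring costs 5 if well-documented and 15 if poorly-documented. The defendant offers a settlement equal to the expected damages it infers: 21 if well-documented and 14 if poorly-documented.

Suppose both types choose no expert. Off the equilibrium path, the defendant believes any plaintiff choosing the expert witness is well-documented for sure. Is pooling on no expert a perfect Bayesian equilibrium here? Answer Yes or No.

Yes

On path, the defendant holds the prior and pays 3/7·21 + 4/7·14 = 17. Off path (the expert witness), believing well-documented, it pays 21.
well-documented: no expert nets 17; the expert witness nets 21 − 5 = 16. well-documented stays.
poorly-documented: no expert nets 17; the expert witness nets 21 − 15 = 6. poorly-documented stays.
No type deviates, so pooling is sustained.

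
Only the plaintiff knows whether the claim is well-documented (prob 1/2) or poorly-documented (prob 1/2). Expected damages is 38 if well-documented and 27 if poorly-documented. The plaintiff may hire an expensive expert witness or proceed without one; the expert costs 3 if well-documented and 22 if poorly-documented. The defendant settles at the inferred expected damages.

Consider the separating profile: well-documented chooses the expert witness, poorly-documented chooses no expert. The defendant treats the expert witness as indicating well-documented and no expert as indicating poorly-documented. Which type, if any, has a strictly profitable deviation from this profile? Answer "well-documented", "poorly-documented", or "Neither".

The expert witness pays 38; no expert pays 27.
well-documented: assigned the expert witness, nets 38 − 3 = 35; deviating to no expert nets 27.
poorly-documented: assigned no expert, nets 27; deviating to the expert witness nets 38 − 22 = 16.
Both types strictly prefer their assigned action; no profitable deviation.

Neither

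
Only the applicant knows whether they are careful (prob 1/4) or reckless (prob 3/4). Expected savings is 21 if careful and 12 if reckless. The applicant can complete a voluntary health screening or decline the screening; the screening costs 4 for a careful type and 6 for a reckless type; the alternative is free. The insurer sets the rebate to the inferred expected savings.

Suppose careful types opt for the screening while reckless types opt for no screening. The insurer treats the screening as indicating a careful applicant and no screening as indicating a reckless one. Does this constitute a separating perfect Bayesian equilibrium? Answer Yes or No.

Under these beliefs, the screening earns rebate 21 and no screening earns rebate 12.
careful: the screening nets 21 − 4 = 17; no screening nets 12. careful prefers the screening.
reckless: the screening nets 21 − 6 = 15; no screening nets 12. reckless would deviate to the screening.
reckless has a profitable deviation, so the profile is not an equilibrium.

No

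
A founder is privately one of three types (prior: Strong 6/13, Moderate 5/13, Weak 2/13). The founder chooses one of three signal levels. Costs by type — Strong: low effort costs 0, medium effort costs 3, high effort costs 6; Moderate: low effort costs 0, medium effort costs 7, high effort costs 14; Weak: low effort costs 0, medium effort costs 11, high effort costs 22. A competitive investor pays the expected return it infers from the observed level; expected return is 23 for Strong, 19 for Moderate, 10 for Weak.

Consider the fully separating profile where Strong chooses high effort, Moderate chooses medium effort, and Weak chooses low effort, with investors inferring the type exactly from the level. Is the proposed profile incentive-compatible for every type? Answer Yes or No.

Yes

Separating valuations: high effort → 23, medium effort → 19, low effort → 10.
Strong (assigned high effort): low effort: 10 − 0 = 10; medium effort: 19 − 3 = 16; high effort: 23 − 6 = 17. Strong stays.
Moderate (assigned medium effort): low effort: 10 − 0 = 10; medium effort: 19 − 7 = 12; high effort: 23 − 14 = 9. Moderate stays.
Weak (assigned low effort): low effort: 10 − 0 = 10; medium effort: 19 − 11 = 8; high effort: 23 − 22 = 1. Weak stays.
Every type prefers its assigned level; separation holds.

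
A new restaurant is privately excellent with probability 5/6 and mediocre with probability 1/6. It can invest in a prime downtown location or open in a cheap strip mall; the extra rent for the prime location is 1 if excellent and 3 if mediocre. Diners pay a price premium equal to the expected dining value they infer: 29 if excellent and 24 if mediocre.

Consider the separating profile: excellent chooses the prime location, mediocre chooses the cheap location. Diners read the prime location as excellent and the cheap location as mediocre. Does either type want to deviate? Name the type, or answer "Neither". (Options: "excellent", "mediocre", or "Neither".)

mediocre

The prime location pays 29; the cheap location pays 24.
excellent: assigned the prime location, nets 29 − 1 = 28; deviating to the cheap location nets 24.
mediocre: assigned the cheap location, nets 24; deviating to the prime location nets 29 − 3 = 26.
The mediocre type gains 2 by deviating.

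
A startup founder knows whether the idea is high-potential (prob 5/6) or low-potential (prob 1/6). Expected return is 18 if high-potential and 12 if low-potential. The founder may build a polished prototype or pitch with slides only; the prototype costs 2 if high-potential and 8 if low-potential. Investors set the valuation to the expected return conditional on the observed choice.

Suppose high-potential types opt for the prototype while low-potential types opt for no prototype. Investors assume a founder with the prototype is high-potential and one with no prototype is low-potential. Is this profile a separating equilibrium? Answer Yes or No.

Yes

Under these beliefs, the prototype earns valuation 18 and no prototype earns valuation 12.
high-potential: the prototype nets 18 − 2 = 16; no prototype nets 12. high-potential prefers the prototype.
low-potential: the prototype nets 18 − 8 = 10; no prototype nets 12. low-potential prefers no prototype.
Neither type deviates, so the separating profile is an equilibrium.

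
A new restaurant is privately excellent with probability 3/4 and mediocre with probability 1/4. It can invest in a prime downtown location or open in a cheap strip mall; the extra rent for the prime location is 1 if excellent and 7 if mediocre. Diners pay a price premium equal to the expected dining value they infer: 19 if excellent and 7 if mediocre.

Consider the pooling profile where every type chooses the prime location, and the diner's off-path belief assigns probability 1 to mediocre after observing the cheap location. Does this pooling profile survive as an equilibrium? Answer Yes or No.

On path, the diner holds the prior and pays 3/4·19 + 1/4·7 = 16. Off path (the cheap location), believing mediocre, it pays 7.
excellent: the prime location nets 16 − 1 = 15; the cheap location nets 7. excellent stays.
mediocre: the prime location nets 16 − 7 = 9; the cheap location nets 7. mediocre stays.
No type deviates, so pooling is sustained.

Yes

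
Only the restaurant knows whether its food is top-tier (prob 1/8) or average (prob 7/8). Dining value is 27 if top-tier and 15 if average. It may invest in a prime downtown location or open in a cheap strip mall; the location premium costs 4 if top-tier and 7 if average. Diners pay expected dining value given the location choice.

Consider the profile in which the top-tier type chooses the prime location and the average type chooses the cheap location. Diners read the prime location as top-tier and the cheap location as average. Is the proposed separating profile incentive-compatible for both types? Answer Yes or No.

Under these beliefs, the prime location earns price premium 27 and the cheap location earns price premium 15.
top-tier: the prime location nets 27 − 4 = 23; the cheap location nets 15. top-tier prefers the prime location.
average: the prime location nets 27 − 7 = 20; the cheap location nets 15. average would deviate to the prime location.
average has a profitable deviation, so the profile is not an equilibrium.

No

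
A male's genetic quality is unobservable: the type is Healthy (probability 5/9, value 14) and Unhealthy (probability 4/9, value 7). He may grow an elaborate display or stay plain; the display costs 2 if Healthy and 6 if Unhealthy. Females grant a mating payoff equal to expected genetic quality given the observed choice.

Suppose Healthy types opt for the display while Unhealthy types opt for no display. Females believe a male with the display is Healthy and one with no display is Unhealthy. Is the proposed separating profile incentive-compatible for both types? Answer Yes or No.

Under these beliefs, the display earns mating payoff 14 and no display earns mating payoff 7.
Healthy: the display nets 14 − 2 = 12; no display nets 7. Healthy prefers the display.
Unhealthy: the display nets 14 − 6 = 8; no display nets 7. Unhealthy would deviate to the display.
Unhealthy has a profitable deviation, so the profile is not an equilibrium.

No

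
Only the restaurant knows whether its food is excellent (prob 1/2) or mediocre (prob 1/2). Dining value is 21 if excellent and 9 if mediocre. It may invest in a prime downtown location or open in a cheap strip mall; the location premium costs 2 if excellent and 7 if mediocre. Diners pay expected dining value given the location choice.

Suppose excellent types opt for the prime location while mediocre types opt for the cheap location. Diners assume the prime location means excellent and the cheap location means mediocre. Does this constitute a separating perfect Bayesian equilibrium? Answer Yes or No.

No

Under these beliefs, the prime location earns price premium 21 and the cheap location earns price premium 9.
excellent: the prime location nets 21 − 2 = 19; the cheap location nets 9. excellent prefers the prime location.
mediocre: the prime location nets 21 − 7 = 14; the cheap location nets 9. mediocre would deviate to the prime location.
mediocre has a profitable deviation, so the profile is not an equilibrium.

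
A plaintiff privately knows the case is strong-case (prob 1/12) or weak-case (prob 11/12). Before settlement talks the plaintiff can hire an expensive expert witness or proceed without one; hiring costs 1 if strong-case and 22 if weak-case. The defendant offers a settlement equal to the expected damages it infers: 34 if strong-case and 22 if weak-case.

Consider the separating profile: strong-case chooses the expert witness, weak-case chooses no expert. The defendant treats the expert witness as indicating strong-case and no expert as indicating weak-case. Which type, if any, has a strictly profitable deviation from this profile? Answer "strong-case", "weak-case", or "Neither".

The expert witness pays 34; no expert pays 22.
strong-case: assigned the expert witness, nets 34 − 1 = 33; deviating to no expert nets 22.
weak-case: assigned no expert, nets 22; deviating to the expert witness nets 34 − 22 = 12.
Both types strictly prefer their assigned action; no profitable deviation.

Neither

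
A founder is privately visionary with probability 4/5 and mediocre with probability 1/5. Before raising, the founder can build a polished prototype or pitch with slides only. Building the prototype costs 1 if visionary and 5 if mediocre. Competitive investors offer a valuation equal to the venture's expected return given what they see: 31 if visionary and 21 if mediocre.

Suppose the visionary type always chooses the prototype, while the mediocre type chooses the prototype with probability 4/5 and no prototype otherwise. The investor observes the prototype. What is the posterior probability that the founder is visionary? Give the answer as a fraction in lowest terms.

5/6

P(the prototype) = (4/5)·1 + (1/5)·(4/5) = 24/25.
By Bayes' rule, P(visionary | the prototype) = (4/5) / (24/25) = 5/6.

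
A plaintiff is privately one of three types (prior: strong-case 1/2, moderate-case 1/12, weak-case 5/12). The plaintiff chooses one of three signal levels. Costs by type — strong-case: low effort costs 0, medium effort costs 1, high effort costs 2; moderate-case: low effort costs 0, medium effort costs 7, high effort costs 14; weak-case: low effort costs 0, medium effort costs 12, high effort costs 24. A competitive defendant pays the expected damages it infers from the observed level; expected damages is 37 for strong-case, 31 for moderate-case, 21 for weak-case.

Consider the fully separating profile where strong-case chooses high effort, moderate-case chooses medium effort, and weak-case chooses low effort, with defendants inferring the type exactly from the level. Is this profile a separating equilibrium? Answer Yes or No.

Separating settlements: high effort → 37, medium effort → 31, low effort → 21.
strong-case (assigned high effort): low effort: 21 − 0 = 21; medium effort: 31 − 1 = 30; high effort: 37 − 2 = 35. strong-case stays.
moderate-case (assigned medium effort): low effort: 21 − 0 = 21; medium effort: 31 − 7 = 24; high effort: 37 − 14 = 23. moderate-case stays.
weak-case (assigned low effort): low effort: 21 − 0 = 21; medium effort: 31 − 12 = 19; high effort: 37 − 24 = 13. weak-case stays.
Every type prefers its assigned level; separation holds.

Yes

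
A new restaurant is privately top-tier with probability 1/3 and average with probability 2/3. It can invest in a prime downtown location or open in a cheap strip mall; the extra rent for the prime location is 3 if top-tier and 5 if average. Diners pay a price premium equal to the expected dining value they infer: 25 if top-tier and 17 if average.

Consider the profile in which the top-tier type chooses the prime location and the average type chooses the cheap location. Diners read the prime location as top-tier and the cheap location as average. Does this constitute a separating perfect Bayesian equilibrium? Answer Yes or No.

No

Under these beliefs, the prime location earns price premium 25 and the cheap location earns price premium 17.
top-tier: the prime location nets 25 − 3 = 22; the cheap location nets 17. top-tier prefers the prime location.
average: the prime location nets 25 − 5 = 20; the cheap location nets 17. average would deviate to the prime location.
average has a profitable deviation, so the profile is not an equilibrium.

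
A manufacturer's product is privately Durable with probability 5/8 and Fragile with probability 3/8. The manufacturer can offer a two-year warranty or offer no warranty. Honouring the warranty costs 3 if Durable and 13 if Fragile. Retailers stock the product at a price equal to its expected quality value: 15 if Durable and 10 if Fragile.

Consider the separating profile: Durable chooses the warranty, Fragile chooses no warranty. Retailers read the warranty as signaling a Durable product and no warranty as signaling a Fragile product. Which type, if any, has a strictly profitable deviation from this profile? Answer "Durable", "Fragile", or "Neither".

The warranty pays 15; no warranty pays 10.
Durable: assigned the warranty, nets 15 − 3 = 12; deviating to no warranty nets 10.
Fragile: assigned no warranty, nets 10; deviating to the warranty nets 15 − 13 = 2.
Both types strictly prefer their assigned action; no profitable deviation.

Neither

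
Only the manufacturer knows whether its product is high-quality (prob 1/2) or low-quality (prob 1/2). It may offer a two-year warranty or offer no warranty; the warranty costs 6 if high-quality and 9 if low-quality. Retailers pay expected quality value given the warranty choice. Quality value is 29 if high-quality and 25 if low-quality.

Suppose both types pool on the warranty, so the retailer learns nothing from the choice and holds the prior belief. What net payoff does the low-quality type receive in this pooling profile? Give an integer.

18

Pooled price = 1/2·29 + 1/2·25 = 27.
low-quality pays cost 9 for the warranty, so net payoff = 27 − 9 = 18.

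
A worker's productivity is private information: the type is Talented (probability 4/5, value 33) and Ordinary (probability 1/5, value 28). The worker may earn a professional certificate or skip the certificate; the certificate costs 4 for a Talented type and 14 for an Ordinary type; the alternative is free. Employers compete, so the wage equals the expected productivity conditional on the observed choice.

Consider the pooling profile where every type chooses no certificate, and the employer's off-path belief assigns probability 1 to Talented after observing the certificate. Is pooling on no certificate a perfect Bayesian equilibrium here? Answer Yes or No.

On path, the employer holds the prior and pays 4/5·33 + 1/5·28 = 32. Off path (the certificate), believing Talented, it pays 33.
Talented: no certificate nets 32; the certificate nets 33 − 4 = 29. Talented stays.
Ordinary: no certificate nets 32; the certificate nets 33 − 14 = 19. Ordinary stays.
No type deviates, so pooling is sustained.

Yes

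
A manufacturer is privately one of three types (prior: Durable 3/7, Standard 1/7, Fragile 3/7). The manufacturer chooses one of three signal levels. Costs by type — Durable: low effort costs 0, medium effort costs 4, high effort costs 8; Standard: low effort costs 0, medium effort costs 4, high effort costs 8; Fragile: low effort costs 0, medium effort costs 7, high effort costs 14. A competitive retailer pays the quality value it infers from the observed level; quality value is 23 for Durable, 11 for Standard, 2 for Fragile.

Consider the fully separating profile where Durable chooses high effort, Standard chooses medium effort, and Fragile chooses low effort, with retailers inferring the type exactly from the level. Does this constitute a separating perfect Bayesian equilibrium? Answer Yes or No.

No

Separating prices: high effort → 23, medium effort → 11, low effort → 2.
Durable (assigned high effort): low effort: 2 − 0 = 2; medium effort: 11 − 4 = 7; high effort: 23 − 8 = 15. Durable stays.
Standard (assigned medium effort): low effort: 2 − 0 = 2; medium effort: 11 − 4 = 7; high effort: 23 − 8 = 15. Standard prefers high effort.
Fragile (assigned low effort): low effort: 2 − 0 = 2; medium effort: 11 − 7 = 4; high effort: 23 − 14 = 9. Fragile prefers high effort.
At least one type deviates; the separating profile fails.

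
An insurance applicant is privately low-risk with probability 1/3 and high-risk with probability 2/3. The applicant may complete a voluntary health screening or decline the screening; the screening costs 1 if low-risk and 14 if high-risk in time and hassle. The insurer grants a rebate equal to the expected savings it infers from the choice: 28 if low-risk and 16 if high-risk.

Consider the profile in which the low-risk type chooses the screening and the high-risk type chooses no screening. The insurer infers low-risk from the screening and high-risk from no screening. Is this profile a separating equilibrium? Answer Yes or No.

Yes

Under these beliefs, the screening earns rebate 28 and no screening earns rebate 16.
low-risk: the screening nets 28 − 1 = 27; no screening nets 16. low-risk prefers the screening.
high-risk: the screening nets 28 − 14 = 14; no screening nets 16. high-risk prefers no screening.
Neither type deviates, so the separating profile is an equilibrium.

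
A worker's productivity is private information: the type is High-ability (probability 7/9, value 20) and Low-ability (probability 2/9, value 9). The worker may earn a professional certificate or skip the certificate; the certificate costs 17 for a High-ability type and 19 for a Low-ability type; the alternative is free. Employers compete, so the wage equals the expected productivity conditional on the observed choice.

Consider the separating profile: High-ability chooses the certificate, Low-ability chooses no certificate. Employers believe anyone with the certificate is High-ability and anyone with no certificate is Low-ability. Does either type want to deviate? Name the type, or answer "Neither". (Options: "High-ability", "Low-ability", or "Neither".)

High-ability

The certificate pays 20; no certificate pays 9.
High-ability: assigned the certificate, nets 20 − 17 = 3; deviating to no certificate nets 9.
Low-ability: assigned no certificate, nets 9; deviating to the certificate nets 20 − 19 = 1.
The High-ability type gains 6 by deviating.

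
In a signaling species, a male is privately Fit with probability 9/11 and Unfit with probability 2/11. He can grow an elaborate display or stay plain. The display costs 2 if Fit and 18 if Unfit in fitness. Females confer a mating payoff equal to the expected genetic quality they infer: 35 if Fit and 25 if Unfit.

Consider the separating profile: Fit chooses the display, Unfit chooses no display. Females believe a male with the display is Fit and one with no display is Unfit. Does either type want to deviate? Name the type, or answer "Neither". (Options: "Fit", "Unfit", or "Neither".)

Neither

The display pays 35; no display pays 25.
Fit: assigned the display, nets 35 − 2 = 33; deviating to no display nets 25.
Unfit: assigned no display, nets 25; deviating to the display nets 35 − 18 = 17.
Both types strictly prefer their assigned action; no profitable deviation.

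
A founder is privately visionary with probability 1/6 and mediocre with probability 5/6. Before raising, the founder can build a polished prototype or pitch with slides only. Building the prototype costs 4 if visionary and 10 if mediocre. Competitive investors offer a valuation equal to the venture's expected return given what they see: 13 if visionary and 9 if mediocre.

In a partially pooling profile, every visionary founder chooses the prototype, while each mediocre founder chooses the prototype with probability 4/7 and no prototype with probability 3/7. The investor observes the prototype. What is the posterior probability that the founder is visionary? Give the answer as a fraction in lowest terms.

7/27

P(the prototype) = (1/6)·1 + (5/6)·(4/7) = 9/14.
By Bayes' rule, P(visionary | the prototype) = (1/6) / (9/14) = 7/27.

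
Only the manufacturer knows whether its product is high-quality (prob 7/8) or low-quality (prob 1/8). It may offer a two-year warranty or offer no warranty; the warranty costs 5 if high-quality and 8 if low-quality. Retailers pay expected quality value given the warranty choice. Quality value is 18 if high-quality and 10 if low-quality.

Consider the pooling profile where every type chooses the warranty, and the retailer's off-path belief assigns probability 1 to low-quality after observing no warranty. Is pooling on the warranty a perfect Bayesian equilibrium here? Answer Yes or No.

On path, the retailer holds the prior and pays 7/8·18 + 1/8·10 = 17. Off path (no warranty), believing low-quality, it pays 10.
high-quality: the warranty nets 17 − 5 = 12; no warranty nets 10. high-quality stays.
low-quality: the warranty nets 17 − 8 = 9; no warranty nets 10. low-quality would deviate.
A type deviates, so pooling fails.

No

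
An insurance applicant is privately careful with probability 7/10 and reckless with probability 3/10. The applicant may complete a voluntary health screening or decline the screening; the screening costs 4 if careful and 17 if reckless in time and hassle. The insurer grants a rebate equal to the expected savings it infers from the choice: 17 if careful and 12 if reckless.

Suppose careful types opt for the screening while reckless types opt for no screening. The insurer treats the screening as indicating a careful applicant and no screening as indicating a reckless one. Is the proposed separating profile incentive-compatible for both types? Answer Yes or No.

Yes

Under these beliefs, the screening earns rebate 17 and no screening earns rebate 12.
careful: the screening nets 17 − 4 = 13; no screening nets 12. careful prefers the screening.
reckless: the screening nets 17 − 17 = 0; no screening nets 12. reckless prefers no screening.
Neither type deviates, so the separating profile is an equilibrium.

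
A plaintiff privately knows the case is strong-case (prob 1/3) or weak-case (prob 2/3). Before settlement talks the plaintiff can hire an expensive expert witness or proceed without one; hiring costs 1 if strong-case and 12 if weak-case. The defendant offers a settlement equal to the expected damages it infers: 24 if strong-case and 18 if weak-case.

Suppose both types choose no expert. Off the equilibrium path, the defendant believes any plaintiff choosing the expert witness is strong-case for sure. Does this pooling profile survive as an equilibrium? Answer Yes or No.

On path, the defendant holds the prior and pays 1/3·24 + 2/3·18 = 20. Off path (the expert witness), believing strong-case, it pays 24.
strong-case: no expert nets 20; the expert witness nets 24 − 1 = 23. strong-case would deviate.
weak-case: no expert nets 20; the expert witness nets 24 − 12 = 12. weak-case stays.
A type deviates, so pooling fails.

No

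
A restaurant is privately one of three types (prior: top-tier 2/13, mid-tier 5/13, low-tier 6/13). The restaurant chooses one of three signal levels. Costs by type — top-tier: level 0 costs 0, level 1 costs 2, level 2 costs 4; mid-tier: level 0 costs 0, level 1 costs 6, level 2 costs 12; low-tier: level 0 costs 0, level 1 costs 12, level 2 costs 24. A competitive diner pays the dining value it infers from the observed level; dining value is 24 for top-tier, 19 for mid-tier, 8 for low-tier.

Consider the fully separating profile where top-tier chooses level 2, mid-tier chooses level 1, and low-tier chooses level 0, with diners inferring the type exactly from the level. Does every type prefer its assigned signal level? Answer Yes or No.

Yes

Separating price premiums: level 2 → 24, level 1 → 19, level 0 → 8.
top-tier (assigned level 2): level 0: 8 − 0 = 8; level 1: 19 − 2 = 17; level 2: 24 − 4 = 20. top-tier stays.
mid-tier (assigned level 1): level 0: 8 − 0 = 8; level 1: 19 − 6 = 13; level 2: 24 − 12 = 12. mid-tier stays.
low-tier (assigned level 0): level 0: 8 − 0 = 8; level 1: 19 − 12 = 7; level 2: 24 − 24 = 0. low-tier stays.
Every type prefers its assigned level; separation holds.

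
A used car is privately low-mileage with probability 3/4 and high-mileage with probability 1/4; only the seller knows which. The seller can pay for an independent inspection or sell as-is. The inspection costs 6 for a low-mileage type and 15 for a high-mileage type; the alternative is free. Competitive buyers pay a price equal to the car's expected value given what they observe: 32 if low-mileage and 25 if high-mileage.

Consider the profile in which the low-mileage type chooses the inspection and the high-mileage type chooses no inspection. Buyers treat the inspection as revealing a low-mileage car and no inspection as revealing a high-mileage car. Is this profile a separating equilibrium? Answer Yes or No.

Under these beliefs, the inspection earns price 32 and no inspection earns price 25.
low-mileage: the inspection nets 32 − 6 = 26; no inspection nets 25. low-mileage prefers the inspection.
high-mileage: the inspection nets 32 − 15 = 17; no inspection nets 25. high-mileage prefers no inspection.
Neither type deviates, so the separating profile is an equilibrium.

Yes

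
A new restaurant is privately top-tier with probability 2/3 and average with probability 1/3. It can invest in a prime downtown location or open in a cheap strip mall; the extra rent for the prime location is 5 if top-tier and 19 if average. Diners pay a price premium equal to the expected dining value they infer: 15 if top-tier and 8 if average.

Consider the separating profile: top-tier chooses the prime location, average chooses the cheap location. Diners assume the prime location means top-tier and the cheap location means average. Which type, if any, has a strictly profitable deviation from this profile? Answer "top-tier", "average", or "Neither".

Neither

The prime location pays 15; the cheap location pays 8.
top-tier: assigned the prime location, nets 15 − 5 = 10; deviating to the cheap location nets 8.
average: assigned the cheap location, nets 8; deviating to the prime location nets 15 − 19 = -4.
Both types strictly prefer their assigned action; no profitable deviation.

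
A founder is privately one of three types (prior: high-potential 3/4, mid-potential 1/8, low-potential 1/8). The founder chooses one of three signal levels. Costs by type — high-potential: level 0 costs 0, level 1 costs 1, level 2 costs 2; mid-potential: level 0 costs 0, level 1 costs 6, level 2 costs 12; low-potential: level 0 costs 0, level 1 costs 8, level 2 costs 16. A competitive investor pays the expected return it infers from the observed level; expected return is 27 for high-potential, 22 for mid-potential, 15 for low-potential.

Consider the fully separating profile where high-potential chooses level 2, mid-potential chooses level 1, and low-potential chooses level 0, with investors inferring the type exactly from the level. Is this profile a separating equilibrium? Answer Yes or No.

Separating valuations: level 2 → 27, level 1 → 22, level 0 → 15.
high-potential (assigned level 2): level 0: 15 − 0 = 15; level 1: 22 − 1 = 21; level 2: 27 − 2 = 25. high-potential stays.
mid-potential (assigned level 1): level 0: 15 − 0 = 15; level 1: 22 − 6 = 16; level 2: 27 − 12 = 15. mid-potential stays.
low-potential (assigned level 0): level 0: 15 − 0 = 15; level 1: 22 − 8 = 14; level 2: 27 − 16 = 11. low-potential stays.
Every type prefers its assigned level; separation holds.

Yes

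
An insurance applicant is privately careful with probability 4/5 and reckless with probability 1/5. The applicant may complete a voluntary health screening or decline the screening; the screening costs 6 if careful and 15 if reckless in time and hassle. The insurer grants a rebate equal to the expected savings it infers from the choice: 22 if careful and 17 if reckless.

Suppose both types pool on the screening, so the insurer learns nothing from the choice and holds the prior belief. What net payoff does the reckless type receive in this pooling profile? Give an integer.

Pooled rebate = 4/5·22 + 1/5·17 = 21.
reckless pays cost 15 for the screening, so net payoff = 21 − 15 = 6.

6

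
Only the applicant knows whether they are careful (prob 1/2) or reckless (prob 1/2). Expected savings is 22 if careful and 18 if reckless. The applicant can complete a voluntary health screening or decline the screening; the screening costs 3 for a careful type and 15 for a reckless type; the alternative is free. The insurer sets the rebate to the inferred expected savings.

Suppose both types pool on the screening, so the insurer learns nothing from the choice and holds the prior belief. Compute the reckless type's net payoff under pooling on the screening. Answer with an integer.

5

Pooled rebate = 1/2·22 + 1/2·18 = 20.
reckless pays cost 15 for the screening, so net payoff = 20 − 15 = 5.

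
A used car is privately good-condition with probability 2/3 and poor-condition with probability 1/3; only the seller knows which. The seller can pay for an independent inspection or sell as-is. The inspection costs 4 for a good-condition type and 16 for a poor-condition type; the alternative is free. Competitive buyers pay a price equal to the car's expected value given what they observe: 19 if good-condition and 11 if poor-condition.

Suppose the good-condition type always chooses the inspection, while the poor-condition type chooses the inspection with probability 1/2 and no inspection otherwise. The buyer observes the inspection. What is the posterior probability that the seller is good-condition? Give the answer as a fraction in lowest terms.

P(the inspection) = (2/3)·1 + (1/3)·(1/2) = 5/6.
By Bayes' rule, P(good-condition | the inspection) = (2/3) / (5/6) = 4/5.

4/5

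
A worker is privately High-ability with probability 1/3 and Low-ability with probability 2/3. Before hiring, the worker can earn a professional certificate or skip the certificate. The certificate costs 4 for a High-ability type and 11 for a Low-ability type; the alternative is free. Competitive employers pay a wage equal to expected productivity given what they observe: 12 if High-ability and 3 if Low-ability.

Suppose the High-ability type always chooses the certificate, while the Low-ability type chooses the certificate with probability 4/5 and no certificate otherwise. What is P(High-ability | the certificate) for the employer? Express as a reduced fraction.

P(the certificate) = (1/3)·1 + (2/3)·(4/5) = 13/15.
By Bayes' rule, P(High-ability | the certificate) = (1/3) / (13/15) = 5/13.

5/13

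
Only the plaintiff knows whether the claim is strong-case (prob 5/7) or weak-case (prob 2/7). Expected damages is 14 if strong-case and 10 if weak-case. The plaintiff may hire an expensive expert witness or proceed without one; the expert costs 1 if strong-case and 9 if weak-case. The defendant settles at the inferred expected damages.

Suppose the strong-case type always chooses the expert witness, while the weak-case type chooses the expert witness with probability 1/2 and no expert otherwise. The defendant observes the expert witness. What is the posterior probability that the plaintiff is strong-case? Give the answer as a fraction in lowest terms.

P(the expert witness) = (5/7)·1 + (2/7)·(1/2) = 6/7.
By Bayes' rule, P(strong-case | the expert witness) = (5/7) / (6/7) = 5/6.

5/6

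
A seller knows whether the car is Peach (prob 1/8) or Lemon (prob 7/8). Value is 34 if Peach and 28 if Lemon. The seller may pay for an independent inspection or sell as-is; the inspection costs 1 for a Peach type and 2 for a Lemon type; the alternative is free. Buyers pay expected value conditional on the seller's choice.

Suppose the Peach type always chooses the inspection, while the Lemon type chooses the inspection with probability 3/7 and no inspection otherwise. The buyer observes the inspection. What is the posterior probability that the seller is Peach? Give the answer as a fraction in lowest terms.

P(the inspection) = (1/8)·1 + (7/8)·(3/7) = 1/2.
By Bayes' rule, P(Peach | the inspection) = (1/8) / (1/2) = 1/4.

1/4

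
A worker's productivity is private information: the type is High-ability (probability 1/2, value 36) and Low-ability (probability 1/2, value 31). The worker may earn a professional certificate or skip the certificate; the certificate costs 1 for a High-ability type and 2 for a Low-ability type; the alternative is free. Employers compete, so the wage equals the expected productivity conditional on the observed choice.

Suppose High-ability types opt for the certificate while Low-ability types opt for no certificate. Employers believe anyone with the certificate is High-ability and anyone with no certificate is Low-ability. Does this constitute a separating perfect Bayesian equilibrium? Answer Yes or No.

Under these beliefs, the certificate earns wage 36 and no certificate earns wage 31.
High-ability: the certificate nets 36 − 1 = 35; no certificate nets 31. High-ability prefers the certificate.
Low-ability: the certificate nets 36 − 2 = 34; no certificate nets 31. Low-ability would deviate to the certificate.
Low-ability has a profitable deviation, so the profile is not an equilibrium.

No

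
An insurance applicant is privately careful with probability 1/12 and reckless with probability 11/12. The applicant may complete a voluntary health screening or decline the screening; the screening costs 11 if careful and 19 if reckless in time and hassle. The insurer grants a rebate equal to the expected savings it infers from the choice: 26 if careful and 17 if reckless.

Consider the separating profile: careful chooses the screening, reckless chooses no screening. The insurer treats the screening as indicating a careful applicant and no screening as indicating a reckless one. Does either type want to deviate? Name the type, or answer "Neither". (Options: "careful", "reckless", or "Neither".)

careful

The screening pays 26; no screening pays 17.
careful: assigned the screening, nets 26 − 11 = 15; deviating to no screening nets 17.
reckless: assigned no screening, nets 17; deviating to the screening nets 26 − 19 = 7.
The careful type gains 2 by deviating.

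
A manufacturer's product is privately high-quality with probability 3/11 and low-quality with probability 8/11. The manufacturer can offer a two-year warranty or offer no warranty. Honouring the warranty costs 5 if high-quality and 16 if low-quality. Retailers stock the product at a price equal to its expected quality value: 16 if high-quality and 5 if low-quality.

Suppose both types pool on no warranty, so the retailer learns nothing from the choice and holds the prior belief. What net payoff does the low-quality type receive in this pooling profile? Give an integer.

8

Pooled price = 3/11·16 + 8/11·5 = 8.
low-quality pays no cost for no warranty, so net payoff = 8.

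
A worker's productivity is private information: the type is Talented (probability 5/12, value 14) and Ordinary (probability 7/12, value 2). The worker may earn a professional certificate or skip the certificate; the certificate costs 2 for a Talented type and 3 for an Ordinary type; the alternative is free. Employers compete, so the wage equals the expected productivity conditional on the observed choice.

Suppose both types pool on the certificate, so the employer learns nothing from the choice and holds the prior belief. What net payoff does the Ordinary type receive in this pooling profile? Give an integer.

4

Pooled wage = 5/12·14 + 7/12·2 = 7.
Ordinary pays cost 3 for the certificate, so net payoff = 7 − 3 = 4.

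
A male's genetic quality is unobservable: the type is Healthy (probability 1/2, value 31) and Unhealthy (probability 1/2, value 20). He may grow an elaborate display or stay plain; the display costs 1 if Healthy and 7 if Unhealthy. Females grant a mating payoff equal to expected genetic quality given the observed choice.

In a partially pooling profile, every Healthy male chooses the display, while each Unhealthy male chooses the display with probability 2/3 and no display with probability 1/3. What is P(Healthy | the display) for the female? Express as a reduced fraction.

3/5

P(the display) = (1/2)·1 + (1/2)·(2/3) = 5/6.
By Bayes' rule, P(Healthy | the display) = (1/2) / (5/6) = 3/5.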